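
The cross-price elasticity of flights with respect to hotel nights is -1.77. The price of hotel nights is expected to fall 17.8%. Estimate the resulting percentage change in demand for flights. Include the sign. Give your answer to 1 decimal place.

%ΔQ ≈ ε × %ΔP of hotel nights = -1.77 × (-17.8%) = 31.5%.
Demand for flights rises by about 31.5%.

31.5%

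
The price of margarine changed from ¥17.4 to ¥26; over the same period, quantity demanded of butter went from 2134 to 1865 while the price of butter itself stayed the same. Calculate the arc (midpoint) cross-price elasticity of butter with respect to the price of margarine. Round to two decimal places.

-0.34

ΔQ_A = 1865 − 2134 = -269; ΔP_B = 26 − 17.4 = 8.6.
Midpoints: Q̄_A = 1999.5, P̄_B = 21.70.
ε = (ΔQ_A/Q̄_A)/(ΔP_B/P̄_B) = (-269/1999.5)/(8.6/21.70) ≈ -0.34.
ε < 0: butter and margarine are complements.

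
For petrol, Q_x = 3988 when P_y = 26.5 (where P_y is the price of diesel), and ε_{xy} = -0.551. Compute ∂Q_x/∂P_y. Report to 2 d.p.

ε = (∂Q_x/∂P_y)·(P_y/Q_x) ⇒ ∂Q_x/∂P_y = ε·Q_x/P_y = -0.551 × 3988/26.5 ≈ -82.92.

-82.92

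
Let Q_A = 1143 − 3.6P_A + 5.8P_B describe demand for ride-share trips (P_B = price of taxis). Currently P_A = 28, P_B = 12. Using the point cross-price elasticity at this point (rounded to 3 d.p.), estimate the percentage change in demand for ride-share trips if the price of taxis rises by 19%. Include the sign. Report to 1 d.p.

1.2%

At P_A = 28, P_B = 12: Q_A = 1111.8.
∂Q_A/∂P_B = 5.8.
ε = (∂Q_A/∂P_B)(P_B/Q_A) = 5.8000 × 12/1111.8 ≈ 0.063.
%ΔQ_A ≈ ε × %ΔP_B = 0.063 × (19%) = 1.2%.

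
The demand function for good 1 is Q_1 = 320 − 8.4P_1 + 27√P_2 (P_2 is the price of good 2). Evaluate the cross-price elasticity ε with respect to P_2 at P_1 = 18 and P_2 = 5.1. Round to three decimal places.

At P_1 = 18 and P_2 = 5.1: Q_1 = 229.775.
∂Q_1/∂P_2 = 27/(2√P_2) = 27/(2√5.1) = 5.9779.
ε = (∂Q_1/∂P_2)(P_2/Q_1) = 5.9779 × (5.1/229.775) ≈ 0.133.

0.133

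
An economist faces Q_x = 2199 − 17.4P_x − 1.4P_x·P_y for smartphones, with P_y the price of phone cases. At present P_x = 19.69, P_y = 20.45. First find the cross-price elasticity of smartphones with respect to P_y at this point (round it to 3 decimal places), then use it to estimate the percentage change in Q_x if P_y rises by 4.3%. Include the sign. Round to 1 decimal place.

-1.9%

At P_x = 19.69, P_y = 20.45: Q_x = 1292.669.
∂Q_x/∂P_y = -1.4P_x = -27.5660.
ε = (∂Q_x/∂P_y)(P_y/Q_x) = -27.5660 × 20.45/1292.669 ≈ -0.436.
%ΔQ_x ≈ ε × %ΔP_y = -0.436 × (4.3%) = -1.9%.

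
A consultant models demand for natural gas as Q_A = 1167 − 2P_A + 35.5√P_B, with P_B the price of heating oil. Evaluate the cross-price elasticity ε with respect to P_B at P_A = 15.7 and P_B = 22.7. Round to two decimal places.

At P_A = 15.7 and P_B = 22.7: Q_A = 1304.738.
∂Q_A/∂P_B = 35.5/(2√P_B) = 35.5/(2√22.7) = 3.7255.
ε = (∂Q_A/∂P_B)(P_B/Q_A) = 3.7255 × (22.7/1304.738) ≈ 0.06.
ε > 0: substitutes.

0.06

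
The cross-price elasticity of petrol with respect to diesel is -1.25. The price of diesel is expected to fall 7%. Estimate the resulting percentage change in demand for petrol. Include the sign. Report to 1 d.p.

%ΔQ ≈ ε × %ΔP of diesel = -1.25 × (-7%) = 8.8%.
Demand for petrol rises by about 8.8%.

8.8%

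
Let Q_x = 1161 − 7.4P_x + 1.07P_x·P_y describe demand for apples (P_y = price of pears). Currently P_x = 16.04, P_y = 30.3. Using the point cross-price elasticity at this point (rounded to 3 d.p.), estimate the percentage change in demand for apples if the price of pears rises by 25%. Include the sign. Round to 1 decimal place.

8.3%

At P_x = 16.04, P_y = 30.3: Q_x = 1562.337.
∂Q_x/∂P_y = 1.07P_x = 17.1628.
ε = (∂Q_x/∂P_y)(P_y/Q_x) = 17.1628 × 30.3/1562.337 ≈ 0.333.
%ΔQ_x ≈ ε × %ΔP_y = 0.333 × (25%) = 8.3%.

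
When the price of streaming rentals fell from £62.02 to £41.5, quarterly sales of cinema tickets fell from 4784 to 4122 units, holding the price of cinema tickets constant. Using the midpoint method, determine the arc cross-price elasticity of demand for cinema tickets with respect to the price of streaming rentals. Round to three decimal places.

0.375

ΔQ_A = 4122 − 4784 = -662; ΔP_B = 41.5 − 62.02 = -20.52.
Midpoints: Q̄_A = 4453.0, P̄_B = 51.76.
ε = (ΔQ_A/Q̄_A)/(ΔP_B/P̄_B) = (-662/4453.0)/(-20.52/51.76) ≈ 0.375.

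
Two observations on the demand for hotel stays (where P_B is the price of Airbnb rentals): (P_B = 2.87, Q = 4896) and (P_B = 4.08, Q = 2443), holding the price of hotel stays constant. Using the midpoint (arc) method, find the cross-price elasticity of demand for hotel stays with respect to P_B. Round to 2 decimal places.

ΔQ_A = 2443 − 4896 = -2453; ΔP_B = 4.08 − 2.87 = 1.21.
Midpoints: Q̄_A = 3669.5, P̄_B = 3.48.
ε = (ΔQ_A/Q̄_A)/(ΔP_B/P̄_B) = (-2453/3669.5)/(1.21/3.48) ≈ -1.92.
ε < 0: hotel stays and Airbnb rentals are complements.

-1.92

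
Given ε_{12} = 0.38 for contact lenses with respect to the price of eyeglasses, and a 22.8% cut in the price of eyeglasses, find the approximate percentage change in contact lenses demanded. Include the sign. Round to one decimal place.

%ΔQ ≈ ε × %ΔP of eyeglasses = 0.38 × (-22.8%) = -8.7%.
Demand for contact lenses falls by about 8.7%.

-8.7%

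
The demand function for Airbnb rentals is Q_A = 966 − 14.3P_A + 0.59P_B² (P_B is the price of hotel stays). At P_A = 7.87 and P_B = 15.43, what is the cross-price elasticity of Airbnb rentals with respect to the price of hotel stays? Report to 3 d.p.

At P_A = 7.87 and P_B = 15.43: Q_A = 993.929.
∂Q_A/∂P_B = 1.18P_B = 1.18(15.43) = 18.2074.
ε = (∂Q_A/∂P_B)(P_B/Q_A) = 18.2074 × (15.43/993.929) ≈ 0.283.
ε > 0: substitutes.

0.283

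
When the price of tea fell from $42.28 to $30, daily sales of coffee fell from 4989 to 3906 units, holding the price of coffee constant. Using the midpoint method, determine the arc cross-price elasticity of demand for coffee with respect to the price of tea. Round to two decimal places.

0.72

ΔQ_A = 3906 − 4989 = -1083; ΔP_B = 30 − 42.28 = -12.28.
Midpoints: Q̄_A = 4447.5, P̄_B = 36.14.
ε = (ΔQ_A/Q̄_A)/(ΔP_B/P̄_B) = (-1083/4447.5)/(-12.28/36.14) ≈ 0.72.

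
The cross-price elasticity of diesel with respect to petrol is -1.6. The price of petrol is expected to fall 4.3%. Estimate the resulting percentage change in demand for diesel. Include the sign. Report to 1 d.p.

6.9%

%ΔQ ≈ ε × %ΔP of petrol = -1.6 × (-4.3%) = 6.9%.
Demand for diesel rises by about 6.9%.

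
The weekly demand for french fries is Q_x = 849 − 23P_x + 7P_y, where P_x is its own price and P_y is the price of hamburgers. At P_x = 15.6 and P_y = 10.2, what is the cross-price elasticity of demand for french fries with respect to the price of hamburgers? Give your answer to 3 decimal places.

0.127

At P_x = 15.6 and P_y = 10.2: Q_x = 561.6.
∂Q_x/∂P_y = 7.
ε = (∂Q_x/∂P_y)(P_y/Q_x) = 7 × (10.2/561.6) ≈ 0.127.
Since ε > 0, french fries and hamburgers are substitutes.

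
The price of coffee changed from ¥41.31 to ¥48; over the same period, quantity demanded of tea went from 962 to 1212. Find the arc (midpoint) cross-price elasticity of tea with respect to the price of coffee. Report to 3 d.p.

1.535

ΔQ_A = 1212 − 962 = 250; ΔP_B = 48 − 41.31 = 6.69.
Midpoints: Q̄_A = 1087.0, P̄_B = 44.66.
ε = (ΔQ_A/Q̄_A)/(ΔP_B/P̄_B) = (250/1087.0)/(6.69/44.66) ≈ 1.535.
ε > 0: tea and coffee are substitutes.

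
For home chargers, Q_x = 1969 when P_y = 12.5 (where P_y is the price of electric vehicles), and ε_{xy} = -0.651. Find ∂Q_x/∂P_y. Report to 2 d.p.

-102.55

ε = (∂Q_x/∂P_y)·(P_y/Q_x) ⇒ ∂Q_x/∂P_y = ε·Q_x/P_y = -0.651 × 1969/12.5 ≈ -102.55.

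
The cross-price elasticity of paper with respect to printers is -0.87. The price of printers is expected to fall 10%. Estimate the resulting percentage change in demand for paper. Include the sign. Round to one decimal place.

8.7%

%ΔQ ≈ ε × %ΔP of printers = -0.87 × (-10%) = 8.7%.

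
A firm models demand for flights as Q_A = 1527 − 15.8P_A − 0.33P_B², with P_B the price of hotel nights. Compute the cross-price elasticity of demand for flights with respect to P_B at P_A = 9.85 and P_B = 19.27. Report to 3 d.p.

-0.196

At P_A = 9.85 and P_B = 19.27: Q_A = 1248.830.
∂Q_A/∂P_B = -0.66P_B = -0.66(19.27) = -12.7182.
ε = (∂Q_A/∂P_B)(P_B/Q_A) = -12.7182 × (19.27/1248.830) ≈ -0.196.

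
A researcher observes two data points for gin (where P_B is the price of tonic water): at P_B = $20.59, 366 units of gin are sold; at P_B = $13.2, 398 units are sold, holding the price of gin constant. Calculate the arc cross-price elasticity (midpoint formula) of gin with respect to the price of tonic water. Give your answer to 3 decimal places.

ΔQ_A = 398 − 366 = 32; ΔP_B = 13.2 − 20.59 = -7.39.
Midpoints: Q̄_A = 382.0, P̄_B = 16.89.
ε = (ΔQ_A/Q̄_A)/(ΔP_B/P̄_B) = (32/382.0)/(-7.39/16.89) ≈ -0.192.

-0.192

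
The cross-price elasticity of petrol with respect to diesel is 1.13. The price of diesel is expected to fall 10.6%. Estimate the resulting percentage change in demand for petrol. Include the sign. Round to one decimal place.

%ΔQ ≈ ε × %ΔP of diesel = 1.13 × (-10.6%) = -12.0%.

-12.0%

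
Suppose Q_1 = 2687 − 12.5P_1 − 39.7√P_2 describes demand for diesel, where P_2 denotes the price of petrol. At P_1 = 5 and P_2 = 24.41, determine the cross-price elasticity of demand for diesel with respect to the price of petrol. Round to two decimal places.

-0.04

At P_1 = 5 and P_2 = 24.41: Q_1 = 2428.356.
∂Q_1/∂P_2 = -39.7/(2√P_2) = -39.7/(2√24.41) = -4.0177.
ε = (∂Q_1/∂P_2)(P_2/Q_1) = -4.0177 × (24.41/2428.356) ≈ -0.04.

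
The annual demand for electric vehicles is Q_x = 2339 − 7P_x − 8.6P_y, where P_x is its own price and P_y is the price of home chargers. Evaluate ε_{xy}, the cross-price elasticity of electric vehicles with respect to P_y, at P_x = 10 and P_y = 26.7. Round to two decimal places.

-0.11

At P_x = 10 and P_y = 26.7: Q_x = 2039.38.
∂Q_x/∂P_y = -8.6.
ε = (∂Q_x/∂P_y)(P_y/Q_x) = -8.6 × (26.7/2039.38) ≈ -0.11.
Since ε < 0, electric vehicles and home chargers are complements.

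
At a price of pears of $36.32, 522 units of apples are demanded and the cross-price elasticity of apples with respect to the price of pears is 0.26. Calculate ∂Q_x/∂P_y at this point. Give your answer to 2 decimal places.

ε = (∂Q_x/∂P_y)·(P_y/Q_x) ⇒ ∂Q_x/∂P_y = ε·Q_x/P_y = 0.26 × 522/36.32 ≈ 3.74.

3.74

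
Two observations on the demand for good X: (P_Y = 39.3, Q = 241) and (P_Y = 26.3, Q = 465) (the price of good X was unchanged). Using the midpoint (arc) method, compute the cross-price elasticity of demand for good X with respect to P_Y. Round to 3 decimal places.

-1.601

ΔQ_X = 465 − 241 = 224; ΔP_Y = 26.3 − 39.3 = -13.
Midpoints: Q̄_X = 353.0, P̄_Y = 32.80.
ε = (ΔQ_X/Q̄_X)/(ΔP_Y/P̄_Y) = (224/353.0)/(-13/32.80) ≈ -1.601.
ε < 0: good X and good Y are complements.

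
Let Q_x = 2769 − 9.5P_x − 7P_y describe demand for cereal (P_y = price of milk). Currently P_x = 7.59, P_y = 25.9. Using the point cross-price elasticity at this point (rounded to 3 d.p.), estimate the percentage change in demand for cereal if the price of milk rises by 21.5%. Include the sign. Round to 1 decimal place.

-1.5%

At P_x = 7.59, P_y = 25.9: Q_x = 2515.595.
∂Q_x/∂P_y = -7.
ε = (∂Q_x/∂P_y)(P_y/Q_x) = -7.0000 × 25.9/2515.595 ≈ -0.072.
%ΔQ_x ≈ ε × %ΔP_y = -0.072 × (21.5%) = -1.5%.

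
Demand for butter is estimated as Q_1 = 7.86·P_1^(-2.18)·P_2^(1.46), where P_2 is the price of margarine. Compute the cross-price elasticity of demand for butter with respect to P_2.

1.46

In a log-linear (constant-elasticity) demand function, the coefficient on the exponent of P_2 is the cross-price elasticity.
ε = 1.46. Positive, so butter and margarine are substitutes.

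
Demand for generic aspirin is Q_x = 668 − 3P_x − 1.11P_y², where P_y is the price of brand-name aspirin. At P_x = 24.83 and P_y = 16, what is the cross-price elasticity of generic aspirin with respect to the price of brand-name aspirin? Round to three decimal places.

-1.837

At P_x = 24.83 and P_y = 16: Q_x = 309.35.
∂Q_x/∂P_y = -2.22P_y = -2.22(16) = -35.5200.
ε = (∂Q_x/∂P_y)(P_y/Q_x) = -35.5200 × (16/309.35) ≈ -1.837.
ε < 0: complements.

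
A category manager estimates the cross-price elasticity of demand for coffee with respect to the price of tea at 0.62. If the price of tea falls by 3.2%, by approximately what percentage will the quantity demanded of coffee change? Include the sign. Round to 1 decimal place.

%ΔQ ≈ ε × %ΔP of tea = 0.62 × (-3.2%) = -2.0%.

-2.0%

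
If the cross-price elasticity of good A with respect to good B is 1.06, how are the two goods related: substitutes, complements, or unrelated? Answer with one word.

substitutes

ε = 1.06 > 0, so a higher price of good B raises demand for good A: substitutes.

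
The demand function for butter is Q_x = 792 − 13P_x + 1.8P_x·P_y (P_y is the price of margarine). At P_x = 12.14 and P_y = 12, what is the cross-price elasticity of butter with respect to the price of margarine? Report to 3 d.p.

0.293

At P_x = 12.14 and P_y = 12: Q_x = 896.404.
∂Q_x/∂P_y = 1.8P_x = 1.8(12.14) = 21.8520.
ε = (∂Q_x/∂P_y)(P_y/Q_x) = 21.8520 × (12/896.404) ≈ 0.293.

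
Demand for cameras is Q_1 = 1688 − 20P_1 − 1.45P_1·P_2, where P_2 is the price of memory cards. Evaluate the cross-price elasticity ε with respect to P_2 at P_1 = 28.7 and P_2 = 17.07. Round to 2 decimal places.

At P_1 = 28.7 and P_2 = 17.07: Q_1 = 403.632.
∂Q_1/∂P_2 = -1.45P_1 = -1.45(28.7) = -41.6150.
ε = (∂Q_1/∂P_2)(P_2/Q_1) = -41.6150 × (17.07/403.632) ≈ -1.76.

-1.76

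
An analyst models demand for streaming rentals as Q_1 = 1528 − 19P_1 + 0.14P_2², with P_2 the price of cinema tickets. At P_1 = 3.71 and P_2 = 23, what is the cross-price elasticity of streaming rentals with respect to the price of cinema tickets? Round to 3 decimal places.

0.097

At P_1 = 3.71 and P_2 = 23: Q_1 = 1531.57.
∂Q_1/∂P_2 = 0.28P_2 = 0.28(23) = 6.4400.
ε = (∂Q_1/∂P_2)(P_2/Q_1) = 6.4400 × (23/1531.57) ≈ 0.097.
ε > 0: substitutes.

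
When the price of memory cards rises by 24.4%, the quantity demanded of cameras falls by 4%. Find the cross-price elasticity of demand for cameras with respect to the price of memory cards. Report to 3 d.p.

-0.164

ε = (%ΔQ of cameras) / (%ΔP of memory cards) = (-4%) / (24.4%) ≈ -0.164.
Negative cross-price elasticity: complements.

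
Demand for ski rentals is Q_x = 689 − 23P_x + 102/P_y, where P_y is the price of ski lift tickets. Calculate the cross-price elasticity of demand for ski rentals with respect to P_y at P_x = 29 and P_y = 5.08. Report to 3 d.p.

At P_x = 29 and P_y = 5.08: Q_x = 42.079.
∂Q_x/∂P_y = −102/P_y² = -3.9525.
ε = (∂Q_x/∂P_y)(P_y/Q_x) = -3.9525 × (5.08/42.079) ≈ -0.477.

-0.477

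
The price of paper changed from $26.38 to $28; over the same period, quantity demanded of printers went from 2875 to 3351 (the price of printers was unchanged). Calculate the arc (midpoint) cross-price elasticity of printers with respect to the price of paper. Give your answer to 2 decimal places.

2.57

ΔQ_A = 3351 − 2875 = 476; ΔP_B = 28 − 26.38 = 1.62.
Midpoints: Q̄_A = 3113.0, P̄_B = 27.19.
ε = (ΔQ_A/Q̄_A)/(ΔP_B/P̄_B) = (476/3113.0)/(1.62/27.19) ≈ 2.57.
ε > 0: printers and paper are substitutes.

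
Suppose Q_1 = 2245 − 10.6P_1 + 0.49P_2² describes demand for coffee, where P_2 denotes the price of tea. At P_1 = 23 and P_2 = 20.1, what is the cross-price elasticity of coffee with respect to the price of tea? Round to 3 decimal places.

At P_1 = 23 and P_2 = 20.1: Q_1 = 2199.165.
∂Q_1/∂P_2 = 0.98P_2 = 0.98(20.1) = 19.6980.
ε = (∂Q_1/∂P_2)(P_2/Q_1) = 19.6980 × (20.1/2199.165) ≈ 0.180.
ε > 0: substitutes.

0.180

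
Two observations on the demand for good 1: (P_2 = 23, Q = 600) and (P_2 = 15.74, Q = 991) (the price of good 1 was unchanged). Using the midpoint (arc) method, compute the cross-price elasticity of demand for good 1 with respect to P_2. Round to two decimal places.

-1.31

ΔQ_1 = 991 − 600 = 391; ΔP_2 = 15.74 − 23 = -7.26.
Midpoints: Q̄_1 = 795.5, P̄_2 = 19.37.
ε = (ΔQ_1/Q̄_1)/(ΔP_2/P̄_2) = (391/795.5)/(-7.26/19.37) ≈ -1.31.
ε < 0: good 1 and good 2 are complements.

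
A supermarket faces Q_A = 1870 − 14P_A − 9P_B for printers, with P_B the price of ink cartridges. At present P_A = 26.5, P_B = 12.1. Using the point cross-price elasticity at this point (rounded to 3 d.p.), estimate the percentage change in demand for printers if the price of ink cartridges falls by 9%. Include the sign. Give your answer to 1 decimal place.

0.7%

At P_A = 26.5, P_B = 12.1: Q_A = 1390.1.
∂Q_A/∂P_B = -9.
ε = (∂Q_A/∂P_B)(P_B/Q_A) = -9.0000 × 12.1/1390.1 ≈ -0.078.
%ΔQ_A ≈ ε × %ΔP_B = -0.078 × (-9%) = 0.7%.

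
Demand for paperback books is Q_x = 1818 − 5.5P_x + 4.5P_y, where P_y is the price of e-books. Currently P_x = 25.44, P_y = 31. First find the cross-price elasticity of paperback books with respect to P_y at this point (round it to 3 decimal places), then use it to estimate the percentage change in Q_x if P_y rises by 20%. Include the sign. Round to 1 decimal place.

1.5%

At P_x = 25.44, P_y = 31: Q_x = 1817.58.
∂Q_x/∂P_y = 4.5.
ε = (∂Q_x/∂P_y)(P_y/Q_x) = 4.5000 × 31/1817.58 ≈ 0.077.
%ΔQ_x ≈ ε × %ΔP_y = 0.077 × (20%) = 1.5%.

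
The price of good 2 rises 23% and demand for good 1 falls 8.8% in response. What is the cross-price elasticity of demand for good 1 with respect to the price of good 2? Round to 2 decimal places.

-0.38

ε = (%ΔQ of good 1) / (%ΔP of good 2) = (-8.8%) / (23%) ≈ -0.38.
Negative cross-price elasticity: complements.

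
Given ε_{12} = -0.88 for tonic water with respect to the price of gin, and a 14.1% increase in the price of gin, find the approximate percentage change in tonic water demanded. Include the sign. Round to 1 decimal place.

%ΔQ ≈ ε × %ΔP of gin = -0.88 × (14.1%) = -12.4%.

-12.4%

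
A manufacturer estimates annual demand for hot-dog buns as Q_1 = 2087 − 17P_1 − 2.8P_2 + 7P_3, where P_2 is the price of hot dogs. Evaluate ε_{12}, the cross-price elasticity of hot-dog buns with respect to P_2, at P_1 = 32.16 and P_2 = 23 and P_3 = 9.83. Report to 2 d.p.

At P_1 = 32.16 and P_2 = 23 and P_3 = 9.83: Q_1 = 1544.69.
∂Q_1/∂P_2 = -2.8.
ε = (∂Q_1/∂P_2)(P_2/Q_1) = -2.8 × (23/1544.69) ≈ -0.04.
Since ε < 0, hot-dog buns and hot dogs are complements.

-0.04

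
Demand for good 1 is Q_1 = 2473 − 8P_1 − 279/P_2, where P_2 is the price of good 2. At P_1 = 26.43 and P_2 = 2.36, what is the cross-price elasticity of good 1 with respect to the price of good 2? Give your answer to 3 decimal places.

0.055

At P_1 = 26.43 and P_2 = 2.36: Q_1 = 2143.340.
∂Q_1/∂P_2 = 279/P_2² = 50.0934.
ε = (∂Q_1/∂P_2)(P_2/Q_1) = 50.0934 × (2.36/2143.340) ≈ 0.055.
ε > 0: substitutes.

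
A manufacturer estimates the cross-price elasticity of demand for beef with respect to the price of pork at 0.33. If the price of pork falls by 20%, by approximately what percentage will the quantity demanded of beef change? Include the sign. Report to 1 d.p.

%ΔQ ≈ ε × %ΔP of pork = 0.33 × (-20%) = -6.6%.
Demand for beef falls by about 6.6%.

-6.6%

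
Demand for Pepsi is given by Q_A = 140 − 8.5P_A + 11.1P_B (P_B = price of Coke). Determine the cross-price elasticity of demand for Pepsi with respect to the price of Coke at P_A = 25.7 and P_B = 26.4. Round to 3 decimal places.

1.366

At P_A = 25.7 and P_B = 26.4: Q_A = 214.59.
∂Q_A/∂P_B = 11.1.
ε = (∂Q_A/∂P_B)(P_B/Q_A) = 11.1 × (26.4/214.59) ≈ 1.366.
Since ε > 0, Pepsi and Coke are substitutes.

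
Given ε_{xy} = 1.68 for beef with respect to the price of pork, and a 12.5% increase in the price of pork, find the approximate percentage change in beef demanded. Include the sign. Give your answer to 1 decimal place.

21.0%

%ΔQ ≈ ε × %ΔP of pork = 1.68 × (12.5%) = 21.0%.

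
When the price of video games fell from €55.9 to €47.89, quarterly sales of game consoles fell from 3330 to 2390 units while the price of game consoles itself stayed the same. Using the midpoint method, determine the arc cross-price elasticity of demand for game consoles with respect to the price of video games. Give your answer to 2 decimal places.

ΔQ_A = 2390 − 3330 = -940; ΔP_B = 47.89 − 55.9 = -8.01.
Midpoints: Q̄_A = 2860.0, P̄_B = 51.89.
ε = (ΔQ_A/Q̄_A)/(ΔP_B/P̄_B) = (-940/2860.0)/(-8.01/51.89) ≈ 2.13.

2.13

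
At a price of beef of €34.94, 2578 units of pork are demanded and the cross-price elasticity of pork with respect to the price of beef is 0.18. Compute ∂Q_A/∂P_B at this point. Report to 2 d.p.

13.28

ε = (∂Q_A/∂P_B)·(P_B/Q_A) ⇒ ∂Q_A/∂P_B = ε·Q_A/P_B = 0.18 × 2578/34.94 ≈ 13.28.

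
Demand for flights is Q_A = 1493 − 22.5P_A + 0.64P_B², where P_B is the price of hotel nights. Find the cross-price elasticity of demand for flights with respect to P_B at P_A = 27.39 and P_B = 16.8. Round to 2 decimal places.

0.34

At P_A = 27.39 and P_B = 16.8: Q_A = 1057.359.
∂Q_A/∂P_B = 1.28P_B = 1.28(16.8) = 21.5040.
ε = (∂Q_A/∂P_B)(P_B/Q_A) = 21.5040 × (16.8/1057.359) ≈ 0.34.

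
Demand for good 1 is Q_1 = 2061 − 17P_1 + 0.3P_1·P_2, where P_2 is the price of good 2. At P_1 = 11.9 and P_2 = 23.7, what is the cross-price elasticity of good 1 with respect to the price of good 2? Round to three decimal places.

0.044

At P_1 = 11.9 and P_2 = 23.7: Q_1 = 1943.309.
∂Q_1/∂P_2 = 0.3P_1 = 0.3(11.9) = 3.5700.
ε = (∂Q_1/∂P_2)(P_2/Q_1) = 3.5700 × (23.7/1943.309) ≈ 0.044.
ε > 0: substitutes.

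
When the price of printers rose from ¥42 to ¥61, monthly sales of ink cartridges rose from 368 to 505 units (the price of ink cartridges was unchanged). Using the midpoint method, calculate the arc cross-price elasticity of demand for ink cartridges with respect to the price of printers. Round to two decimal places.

0.85

ΔQ_A = 505 − 368 = 137; ΔP_B = 61 − 42 = 19.
Midpoints: Q̄_A = 436.5, P̄_B = 51.50.
ε = (ΔQ_A/Q̄_A)/(ΔP_B/P̄_B) = (137/436.5)/(19/51.50) ≈ 0.85.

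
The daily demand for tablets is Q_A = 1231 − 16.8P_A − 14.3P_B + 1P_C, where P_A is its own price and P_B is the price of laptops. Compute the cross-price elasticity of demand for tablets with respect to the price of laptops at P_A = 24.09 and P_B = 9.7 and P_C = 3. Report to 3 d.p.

At P_A = 24.09 and P_B = 9.7 and P_C = 3: Q_A = 690.578.
∂Q_A/∂P_B = -14.3.
ε = (∂Q_A/∂P_B)(P_B/Q_A) = -14.3 × (9.7/690.578) ≈ -0.201.

-0.201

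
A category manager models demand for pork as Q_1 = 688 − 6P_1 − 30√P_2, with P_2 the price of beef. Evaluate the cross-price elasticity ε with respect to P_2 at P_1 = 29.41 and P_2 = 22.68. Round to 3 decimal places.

-0.194

At P_1 = 29.41 and P_2 = 22.68: Q_1 = 368.669.
∂Q_1/∂P_2 = -30/(2√P_2) = -30/(2√22.68) = -3.1497.
ε = (∂Q_1/∂P_2)(P_2/Q_1) = -3.1497 × (22.68/368.669) ≈ -0.194.
ε < 0: complements.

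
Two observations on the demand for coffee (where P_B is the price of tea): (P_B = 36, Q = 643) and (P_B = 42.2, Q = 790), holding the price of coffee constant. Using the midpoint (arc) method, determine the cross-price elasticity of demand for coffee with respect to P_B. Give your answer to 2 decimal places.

ΔQ_A = 790 − 643 = 147; ΔP_B = 42.2 − 36 = 6.2.
Midpoints: Q̄_A = 716.5, P̄_B = 39.10.
ε = (ΔQ_A/Q̄_A)/(ΔP_B/P̄_B) = (147/716.5)/(6.2/39.10) ≈ 1.29.

1.29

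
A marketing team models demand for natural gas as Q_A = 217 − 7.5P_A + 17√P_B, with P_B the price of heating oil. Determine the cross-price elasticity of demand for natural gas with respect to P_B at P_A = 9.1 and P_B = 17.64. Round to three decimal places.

0.162

At P_A = 9.1 and P_B = 17.64: Q_A = 220.15.
∂Q_A/∂P_B = 17/(2√P_B) = 17/(2√17.64) = 2.0238.
ε = (∂Q_A/∂P_B)(P_B/Q_A) = 2.0238 × (17.64/220.15) ≈ 0.162.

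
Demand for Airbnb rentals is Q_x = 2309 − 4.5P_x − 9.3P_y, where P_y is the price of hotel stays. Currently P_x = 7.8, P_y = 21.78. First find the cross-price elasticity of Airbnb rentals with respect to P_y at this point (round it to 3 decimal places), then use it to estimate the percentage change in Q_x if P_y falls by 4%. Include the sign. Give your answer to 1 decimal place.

At P_x = 7.8, P_y = 21.78: Q_x = 2071.346.
∂Q_x/∂P_y = -9.3.
ε = (∂Q_x/∂P_y)(P_y/Q_x) = -9.3000 × 21.78/2071.346 ≈ -0.098.
%ΔQ_x ≈ ε × %ΔP_y = -0.098 × (-4%) = 0.4%.

0.4%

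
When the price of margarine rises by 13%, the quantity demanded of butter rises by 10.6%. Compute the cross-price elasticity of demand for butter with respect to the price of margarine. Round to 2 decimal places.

ε = (%ΔQ of butter) / (%ΔP of margarine) = (10.6%) / (13%) ≈ 0.82.

0.82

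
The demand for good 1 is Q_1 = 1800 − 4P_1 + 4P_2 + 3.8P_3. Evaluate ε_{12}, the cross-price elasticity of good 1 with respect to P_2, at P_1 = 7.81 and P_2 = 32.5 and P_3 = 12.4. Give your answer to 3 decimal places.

At P_1 = 7.81 and P_2 = 32.5 and P_3 = 12.4: Q_1 = 1945.88.
∂Q_1/∂P_2 = 4.
ε = (∂Q_1/∂P_2)(P_2/Q_1) = 4 × (32.5/1945.88) ≈ 0.067.
Since ε > 0, good 1 and good 2 are substitutes.

0.067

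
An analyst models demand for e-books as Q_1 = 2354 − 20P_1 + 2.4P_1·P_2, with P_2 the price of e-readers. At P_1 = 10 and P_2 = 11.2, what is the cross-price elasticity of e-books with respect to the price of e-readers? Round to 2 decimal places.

At P_1 = 10 and P_2 = 11.2: Q_1 = 2422.8.
∂Q_1/∂P_2 = 2.4P_1 = 2.4(10) = 24.0000.
ε = (∂Q_1/∂P_2)(P_2/Q_1) = 24.0000 × (11.2/2422.8) ≈ 0.11.

0.11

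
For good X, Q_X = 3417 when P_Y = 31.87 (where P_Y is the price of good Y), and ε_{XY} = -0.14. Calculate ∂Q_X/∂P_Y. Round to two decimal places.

ε = (∂Q_X/∂P_Y)·(P_Y/Q_X) ⇒ ∂Q_X/∂P_Y = ε·Q_X/P_Y = -0.14 × 3417/31.87 ≈ -15.01.

-15.01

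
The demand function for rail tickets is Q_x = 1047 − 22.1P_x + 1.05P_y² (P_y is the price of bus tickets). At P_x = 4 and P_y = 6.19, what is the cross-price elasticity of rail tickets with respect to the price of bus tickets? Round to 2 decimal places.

At P_x = 4 and P_y = 6.19: Q_x = 998.832.
∂Q_x/∂P_y = 2.1P_y = 2.1(6.19) = 12.9990.
ε = (∂Q_x/∂P_y)(P_y/Q_x) = 12.9990 × (6.19/998.832) ≈ 0.08.
ε > 0: substitutes.

0.08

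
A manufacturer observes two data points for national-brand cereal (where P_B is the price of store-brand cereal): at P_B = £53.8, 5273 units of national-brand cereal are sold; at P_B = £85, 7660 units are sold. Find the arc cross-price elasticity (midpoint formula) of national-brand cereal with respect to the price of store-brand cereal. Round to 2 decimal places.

ΔQ_A = 7660 − 5273 = 2387; ΔP_B = 85 − 53.8 = 31.2.
Midpoints: Q̄_A = 6466.5, P̄_B = 69.40.
ε = (ΔQ_A/Q̄_A)/(ΔP_B/P̄_B) = (2387/6466.5)/(31.2/69.40) ≈ 0.82.
ε > 0: national-brand cereal and store-brand cereal are substitutes.

0.82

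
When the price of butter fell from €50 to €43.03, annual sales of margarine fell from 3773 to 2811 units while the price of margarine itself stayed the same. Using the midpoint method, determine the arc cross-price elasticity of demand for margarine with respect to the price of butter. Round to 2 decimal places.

1.95

ΔQ_A = 2811 − 3773 = -962; ΔP_B = 43.03 − 50 = -6.97.
Midpoints: Q̄_A = 3292.0, P̄_B = 46.52.
ε = (ΔQ_A/Q̄_A)/(ΔP_B/P̄_B) = (-962/3292.0)/(-6.97/46.52) ≈ 1.95.
ε > 0: margarine and butter are substitutes.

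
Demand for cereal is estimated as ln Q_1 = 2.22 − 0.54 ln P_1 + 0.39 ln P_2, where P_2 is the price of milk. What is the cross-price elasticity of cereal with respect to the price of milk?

0.39

In a log-linear (constant-elasticity) demand function, the coefficient on ln P_2 is the cross-price elasticity.
ε = 0.39. Positive, so cereal and milk are substitutes.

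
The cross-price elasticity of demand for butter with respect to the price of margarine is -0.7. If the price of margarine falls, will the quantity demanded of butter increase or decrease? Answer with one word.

ε < 0 and the price of margarine falls, so the quantity of butter moves in the opposite direction: it increases.

increase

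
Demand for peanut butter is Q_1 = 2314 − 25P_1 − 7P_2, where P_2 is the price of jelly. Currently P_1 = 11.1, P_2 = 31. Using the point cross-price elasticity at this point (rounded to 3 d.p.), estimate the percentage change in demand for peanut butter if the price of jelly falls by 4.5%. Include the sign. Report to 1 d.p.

At P_1 = 11.1, P_2 = 31: Q_1 = 1819.5.
∂Q_1/∂P_2 = -7.
ε = (∂Q_1/∂P_2)(P_2/Q_1) = -7.0000 × 31/1819.5 ≈ -0.119.
%ΔQ_1 ≈ ε × %ΔP_2 = -0.119 × (-4.5%) = 0.5%.

0.5%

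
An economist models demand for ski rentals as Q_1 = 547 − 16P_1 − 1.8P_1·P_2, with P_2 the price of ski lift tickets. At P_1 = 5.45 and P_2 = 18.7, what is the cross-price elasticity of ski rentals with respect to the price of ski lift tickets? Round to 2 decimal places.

At P_1 = 5.45 and P_2 = 18.7: Q_1 = 276.353.
∂Q_1/∂P_2 = -1.8P_1 = -1.8(5.45) = -9.8100.
ε = (∂Q_1/∂P_2)(P_2/Q_1) = -9.8100 × (18.7/276.353) ≈ -0.66.
ε < 0: complements.

-0.66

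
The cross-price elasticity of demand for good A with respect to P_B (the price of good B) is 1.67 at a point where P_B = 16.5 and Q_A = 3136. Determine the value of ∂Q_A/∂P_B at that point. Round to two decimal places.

317.40

ε = (∂Q_A/∂P_B)·(P_B/Q_A) ⇒ ∂Q_A/∂P_B = ε·Q_A/P_B = 1.67 × 3136/16.5 ≈ 317.40.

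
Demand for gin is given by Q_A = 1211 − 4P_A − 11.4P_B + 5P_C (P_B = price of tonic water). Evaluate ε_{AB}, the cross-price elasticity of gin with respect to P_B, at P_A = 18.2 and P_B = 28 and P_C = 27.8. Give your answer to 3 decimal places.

At P_A = 18.2 and P_B = 28 and P_C = 27.8: Q_A = 958.
∂Q_A/∂P_B = -11.4.
ε = (∂Q_A/∂P_B)(P_B/Q_A) = -11.4 × (28/958) ≈ -0.333.
Since ε < 0, gin and tonic water are complements.

-0.333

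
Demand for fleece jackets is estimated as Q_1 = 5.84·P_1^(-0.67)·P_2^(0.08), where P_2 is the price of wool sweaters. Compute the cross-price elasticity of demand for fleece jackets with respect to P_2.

In a log-linear (constant-elasticity) demand function, the coefficient on the exponent of P_2 is the cross-price elasticity.
ε = 0.08. Positive, so fleece jackets and wool sweaters are substitutes.

0.08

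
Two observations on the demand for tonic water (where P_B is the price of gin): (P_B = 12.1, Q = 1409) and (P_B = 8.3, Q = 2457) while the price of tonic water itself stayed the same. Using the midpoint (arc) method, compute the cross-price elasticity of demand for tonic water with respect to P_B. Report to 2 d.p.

ΔQ_A = 2457 − 1409 = 1048; ΔP_B = 8.3 − 12.1 = -3.8.
Midpoints: Q̄_A = 1933.0, P̄_B = 10.20.
ε = (ΔQ_A/Q̄_A)/(ΔP_B/P̄_B) = (1048/1933.0)/(-3.8/10.20) ≈ -1.46.
ε < 0: tonic water and gin are complements.

-1.46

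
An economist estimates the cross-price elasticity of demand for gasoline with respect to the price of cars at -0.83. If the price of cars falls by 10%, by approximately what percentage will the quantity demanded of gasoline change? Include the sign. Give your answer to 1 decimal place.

8.3%

%ΔQ ≈ ε × %ΔP of cars = -0.83 × (-10%) = 8.3%.
Demand for gasoline rises by about 8.3%.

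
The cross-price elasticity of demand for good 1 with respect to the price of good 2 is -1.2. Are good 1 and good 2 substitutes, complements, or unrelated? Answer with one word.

complements

ε = -1.2 < 0, so a higher price of good 2 lowers demand for good 1: complements.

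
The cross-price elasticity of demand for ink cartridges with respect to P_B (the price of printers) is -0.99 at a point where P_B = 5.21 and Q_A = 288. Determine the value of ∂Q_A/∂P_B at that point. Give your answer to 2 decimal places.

ε = (∂Q_A/∂P_B)·(P_B/Q_A) ⇒ ∂Q_A/∂P_B = ε·Q_A/P_B = -0.99 × 288/5.21 ≈ -54.73.

-54.73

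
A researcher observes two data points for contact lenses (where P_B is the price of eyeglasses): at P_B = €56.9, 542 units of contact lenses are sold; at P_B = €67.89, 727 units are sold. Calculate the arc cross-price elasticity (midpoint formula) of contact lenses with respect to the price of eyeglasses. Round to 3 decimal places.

ΔQ_A = 727 − 542 = 185; ΔP_B = 67.89 − 56.9 = 10.99.
Midpoints: Q̄_A = 634.5, P̄_B = 62.39.
ε = (ΔQ_A/Q̄_A)/(ΔP_B/P̄_B) = (185/634.5)/(10.99/62.39) ≈ 1.655.
ε > 0: contact lenses and eyeglasses are substitutes.

1.655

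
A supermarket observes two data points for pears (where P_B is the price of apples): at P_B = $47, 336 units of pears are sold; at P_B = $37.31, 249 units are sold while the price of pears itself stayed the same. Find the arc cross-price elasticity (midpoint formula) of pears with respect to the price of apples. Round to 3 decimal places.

1.294

ΔQ_A = 249 − 336 = -87; ΔP_B = 37.31 − 47 = -9.69.
Midpoints: Q̄_A = 292.5, P̄_B = 42.16.
ε = (ΔQ_A/Q̄_A)/(ΔP_B/P̄_B) = (-87/292.5)/(-9.69/42.16) ≈ 1.294.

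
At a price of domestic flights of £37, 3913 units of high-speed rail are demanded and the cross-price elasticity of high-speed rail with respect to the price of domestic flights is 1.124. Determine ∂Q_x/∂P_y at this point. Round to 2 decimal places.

ε = (∂Q_x/∂P_y)·(P_y/Q_x) ⇒ ∂Q_x/∂P_y = ε·Q_x/P_y = 1.124 × 3913/37 ≈ 118.87.

118.87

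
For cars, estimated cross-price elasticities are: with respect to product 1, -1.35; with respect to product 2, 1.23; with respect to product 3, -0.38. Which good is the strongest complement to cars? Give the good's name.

Complements have ε < 0. The most negative value is -1.35 (product 1).

product 1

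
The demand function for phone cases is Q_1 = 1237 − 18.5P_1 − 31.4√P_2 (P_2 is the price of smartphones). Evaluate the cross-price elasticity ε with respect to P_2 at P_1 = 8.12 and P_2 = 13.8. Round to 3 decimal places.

-0.060

At P_1 = 8.12 and P_2 = 13.8: Q_1 = 970.134.
∂Q_1/∂P_2 = -31.4/(2√P_2) = -31.4/(2√13.8) = -4.2263.
ε = (∂Q_1/∂P_2)(P_2/Q_1) = -4.2263 × (13.8/970.134) ≈ -0.060.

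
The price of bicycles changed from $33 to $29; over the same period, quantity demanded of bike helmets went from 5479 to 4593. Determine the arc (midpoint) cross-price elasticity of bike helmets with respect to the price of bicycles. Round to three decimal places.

1.363

ΔQ_A = 4593 − 5479 = -886; ΔP_B = 29 − 33 = -4.
Midpoints: Q̄_A = 5036.0, P̄_B = 31.00.
ε = (ΔQ_A/Q̄_A)/(ΔP_B/P̄_B) = (-886/5036.0)/(-4/31.00) ≈ 1.363.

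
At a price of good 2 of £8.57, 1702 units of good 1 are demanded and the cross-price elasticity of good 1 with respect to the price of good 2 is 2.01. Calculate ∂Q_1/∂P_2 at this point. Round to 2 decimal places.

399.19

ε = (∂Q_1/∂P_2)·(P_2/Q_1) ⇒ ∂Q_1/∂P_2 = ε·Q_1/P_2 = 2.01 × 1702/8.57 ≈ 399.19.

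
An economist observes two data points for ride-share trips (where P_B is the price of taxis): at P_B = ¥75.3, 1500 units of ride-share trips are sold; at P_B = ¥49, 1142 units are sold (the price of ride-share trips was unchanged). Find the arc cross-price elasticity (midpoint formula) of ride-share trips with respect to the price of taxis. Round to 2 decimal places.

0.64

ΔQ_A = 1142 − 1500 = -358; ΔP_B = 49 − 75.3 = -26.3.
Midpoints: Q̄_A = 1321.0, P̄_B = 62.15.
ε = (ΔQ_A/Q̄_A)/(ΔP_B/P̄_B) = (-358/1321.0)/(-26.3/62.15) ≈ 0.64.
ε > 0: ride-share trips and taxis are substitutes.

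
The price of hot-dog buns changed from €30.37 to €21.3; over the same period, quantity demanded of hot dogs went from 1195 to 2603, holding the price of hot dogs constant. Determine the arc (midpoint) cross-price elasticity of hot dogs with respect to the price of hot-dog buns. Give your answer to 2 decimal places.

-2.11

ΔQ_A = 2603 − 1195 = 1408; ΔP_B = 21.3 − 30.37 = -9.07.
Midpoints: Q̄_A = 1899.0, P̄_B = 25.84.
ε = (ΔQ_A/Q̄_A)/(ΔP_B/P̄_B) = (1408/1899.0)/(-9.07/25.84) ≈ -2.11.
ε < 0: hot dogs and hot-dog buns are complements.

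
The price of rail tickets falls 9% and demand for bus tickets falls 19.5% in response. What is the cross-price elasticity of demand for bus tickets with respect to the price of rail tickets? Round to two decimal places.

2.17

ε = (%ΔQ of bus tickets) / (%ΔP of rail tickets) = (-19.5%) / (-9%) ≈ 2.17.
Positive cross-price elasticity: substitutes.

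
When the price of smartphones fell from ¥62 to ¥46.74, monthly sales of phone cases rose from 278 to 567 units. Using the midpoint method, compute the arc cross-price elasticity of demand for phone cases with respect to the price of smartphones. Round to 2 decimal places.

-2.44

ΔQ_A = 567 − 278 = 289; ΔP_B = 46.74 − 62 = -15.26.
Midpoints: Q̄_A = 422.5, P̄_B = 54.37.
ε = (ΔQ_A/Q̄_A)/(ΔP_B/P̄_B) = (289/422.5)/(-15.26/54.37) ≈ -2.44.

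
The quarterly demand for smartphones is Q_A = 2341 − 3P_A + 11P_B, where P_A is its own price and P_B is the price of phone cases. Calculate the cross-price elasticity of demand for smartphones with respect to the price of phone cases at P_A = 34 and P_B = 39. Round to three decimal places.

At P_A = 34 and P_B = 39: Q_A = 2668.
∂Q_A/∂P_B = 11.
ε = (∂Q_A/∂P_B)(P_B/Q_A) = 11 × (39/2668) ≈ 0.161.
Since ε > 0, smartphones and phone cases are substitutes.

0.161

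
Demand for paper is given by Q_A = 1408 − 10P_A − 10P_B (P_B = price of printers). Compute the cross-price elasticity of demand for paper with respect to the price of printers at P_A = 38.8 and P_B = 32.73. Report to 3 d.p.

-0.472

At P_A = 38.8 and P_B = 32.73: Q_A = 692.7.
∂Q_A/∂P_B = -10.
ε = (∂Q_A/∂P_B)(P_B/Q_A) = -10 × (32.73/692.7) ≈ -0.472.
Since ε < 0, paper and printers are complements.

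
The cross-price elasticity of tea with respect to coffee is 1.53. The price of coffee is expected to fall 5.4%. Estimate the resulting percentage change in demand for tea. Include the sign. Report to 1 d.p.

%ΔQ ≈ ε × %ΔP of coffee = 1.53 × (-5.4%) = -8.3%.

-8.3%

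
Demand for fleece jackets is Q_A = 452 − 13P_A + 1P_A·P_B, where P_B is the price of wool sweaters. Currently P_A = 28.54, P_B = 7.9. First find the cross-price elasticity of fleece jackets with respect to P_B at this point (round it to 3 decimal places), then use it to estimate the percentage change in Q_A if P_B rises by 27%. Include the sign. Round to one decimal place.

19.9%

At P_A = 28.54, P_B = 7.9: Q_A = 306.446.
∂Q_A/∂P_B = 1P_A = 28.5400.
ε = (∂Q_A/∂P_B)(P_B/Q_A) = 28.5400 × 7.9/306.446 ≈ 0.736.
%ΔQ_A ≈ ε × %ΔP_B = 0.736 × (27%) = 19.9%.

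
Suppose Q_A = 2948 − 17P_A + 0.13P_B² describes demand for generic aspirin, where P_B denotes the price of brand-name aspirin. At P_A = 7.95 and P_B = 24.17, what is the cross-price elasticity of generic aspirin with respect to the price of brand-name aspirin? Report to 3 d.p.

At P_A = 7.95 and P_B = 24.17: Q_A = 2888.795.
∂Q_A/∂P_B = 0.26P_B = 0.26(24.17) = 6.2842.
ε = (∂Q_A/∂P_B)(P_B/Q_A) = 6.2842 × (24.17/2888.795) ≈ 0.053.
ε > 0: substitutes.

0.053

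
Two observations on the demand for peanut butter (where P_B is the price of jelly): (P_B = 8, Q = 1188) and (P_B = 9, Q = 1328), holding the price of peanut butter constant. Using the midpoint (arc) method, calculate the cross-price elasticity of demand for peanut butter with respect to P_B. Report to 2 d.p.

0.95

ΔQ_A = 1328 − 1188 = 140; ΔP_B = 9 − 8 = 1.
Midpoints: Q̄_A = 1258.0, P̄_B = 8.50.
ε = (ΔQ_A/Q̄_A)/(ΔP_B/P̄_B) = (140/1258.0)/(1/8.50) ≈ 0.95.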